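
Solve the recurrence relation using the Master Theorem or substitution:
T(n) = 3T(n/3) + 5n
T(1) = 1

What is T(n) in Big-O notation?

By Master Theorem: a=3, b=3, f(n)=5n. Since log_3(3) = 1 and f(n) = Θ(n^1), Case 2 applies. T(n) = O(n log n).

Answer: O(n log n)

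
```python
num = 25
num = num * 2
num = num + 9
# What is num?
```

Trace:
`num = 25` → num = 25
`num = num * 2` → num = 50
`num = num + 9` → num = 59
So num = 59

Answer: 59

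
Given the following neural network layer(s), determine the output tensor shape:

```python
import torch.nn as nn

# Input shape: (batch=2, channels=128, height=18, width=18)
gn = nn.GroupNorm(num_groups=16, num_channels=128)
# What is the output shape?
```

Input: (2, 128, 18, 18) -> Output: (2, 128, 18, 18)

Answer: (2, 128, 18, 18)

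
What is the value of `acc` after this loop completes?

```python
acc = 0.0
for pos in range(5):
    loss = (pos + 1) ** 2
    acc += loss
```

Sum of squared losses 1² + 2² + ... + 5²
`acc` takes the values: 0.0 → 1.0 → 5.0 → 14.0 → 30.0 → 55.0

Answer: 55.0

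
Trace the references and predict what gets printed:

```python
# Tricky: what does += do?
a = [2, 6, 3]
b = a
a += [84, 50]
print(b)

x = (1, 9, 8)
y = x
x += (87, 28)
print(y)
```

Key concept: += behavior differs for mutable vs immutable.
Step by step:
`a = [2, 6, 3]` → a = [2, 6, 3]
`b = a` → b = [2, 6, 3] (same object as a)
`a += [84, 50]` → a = [2, 6, 3, 84, 50] (same object as b); b = [2, 6, 3, 84, 50] (same object as a)
`print(b)` → prints [2, 6, 3, 84, 50]
`x = (1, 9, 8)` → x = (1, 9, 8)
`y = x` → y = (1, 9, 8)
`x += (87, 28)` → x = (1, 9, 8, 87, 28)
`print(y)` → prints (1, 9, 8)

Answer:
[2, 6, 3, 84, 50]
(1, 9, 8)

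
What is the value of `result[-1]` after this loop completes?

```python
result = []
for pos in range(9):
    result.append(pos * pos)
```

Last element of squares 0 to 8
`result` takes the values: [] → [0] → [0, 1] → [0, 1, 4] → [0, 1, 4, 9] → [0, 1, 4, 9, 16] → [0, 1, 4, 9, 16, 25] → [0, 1, 4, 9, 16, 25, 36] → [0, 1, 4, 9, 16, 25, 36, 49] → [0, 1, 4, 9, 16, 25, 36, 49, 64]
So `result[-1]` = 64

Answer: 64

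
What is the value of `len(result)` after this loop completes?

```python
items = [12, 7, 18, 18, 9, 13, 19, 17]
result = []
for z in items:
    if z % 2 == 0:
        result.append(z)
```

Count even numbers in [12, 7, 18, 18, 9, 13, 19, 17]
`result` takes the values: [] → [12] → [12, 18] → [12, 18, 18]
So `len(result)` = 3

Answer: 3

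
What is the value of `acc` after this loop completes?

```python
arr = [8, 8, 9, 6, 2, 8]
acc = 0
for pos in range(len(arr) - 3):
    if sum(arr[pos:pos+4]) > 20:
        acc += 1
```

Count windows with sum > 20
`acc` takes the values: 0 → 1 → 2 → 3

Answer: 3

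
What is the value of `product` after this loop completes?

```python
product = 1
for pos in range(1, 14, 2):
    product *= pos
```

Product of 1, 3, 5, ... up to 13
`product` takes the values: 1 → 3 → 15 → 105 → 945 → 10395 → 135135

Answer: 135135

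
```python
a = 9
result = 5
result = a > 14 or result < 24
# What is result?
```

Trace:
`a = 9` → a = 9
`result = 5` → result = 5
`result = a > 14 or result < 24` → result = True
So result = True

Answer: True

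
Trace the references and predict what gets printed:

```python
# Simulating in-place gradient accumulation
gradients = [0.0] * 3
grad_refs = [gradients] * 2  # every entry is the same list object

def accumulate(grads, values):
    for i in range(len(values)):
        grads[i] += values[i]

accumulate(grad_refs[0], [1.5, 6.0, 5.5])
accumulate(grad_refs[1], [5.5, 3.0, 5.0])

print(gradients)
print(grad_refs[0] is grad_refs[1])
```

Key concept: gradient accumulation aliasing.
Step by step:
`gradients = [0.0] * 3` → gradients = [0.0, 0.0, 0.0]
`grad_refs = [gradients] * 2` → grad_refs = [[0.0, 0.0, 0.0], [0.0, 0.0, 0.0]]
`accumulate(grad_refs[0], [1.5, 6.0, 5.5])` → gradients = [1.5, 6.0, 5.5]; grad_refs = [[1.5, 6.0, 5.5], [1.5, 6.0, 5.5]]
`accumulate(grad_refs[1], [5.5, 3.0, 5.0])` → gradients = [7.0, 9.0, 10.5]; grad_refs = [[7.0, 9.0, 10.5], [7.0, 9.0, 10.5]]
`print(gradients)` → prints [7.0, 9.0, 10.5]
`print(grad_refs[0] is grad_refs[1])` → prints True

Answer:
[7.0, 9.0, 10.5]
True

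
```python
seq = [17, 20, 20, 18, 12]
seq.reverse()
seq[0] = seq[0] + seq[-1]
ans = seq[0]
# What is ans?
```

Trace:
`seq = [17, 20, 20, 18, 12]` → seq = [17, 20, 20, 18, 12]
`seq.reverse()` → seq = [12, 18, 20, 20, 17]
`seq[0] = seq[0] + seq[-1]` → seq = [29, 18, 20, 20, 17]
`ans = seq[0]` → ans = 29
So ans = 29

Answer: 29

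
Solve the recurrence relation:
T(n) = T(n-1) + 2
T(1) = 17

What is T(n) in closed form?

Unrolling: T(n) = T(1) + 2·(n-1) = 17 + 2(n-1) = 2n + 15.

Answer: T(n) = 2n + 15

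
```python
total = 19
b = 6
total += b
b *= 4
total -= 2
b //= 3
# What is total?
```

Trace:
`total = 19` → total = 19
`b = 6` → b = 6
`total += b` → total = 25
`b *= 4` → b = 24
`total -= 2` → total = 23
`b //= 3` → b = 8
So total = 23

Answer: 23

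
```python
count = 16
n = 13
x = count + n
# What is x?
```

Trace:
`count = 16` → count = 16
`n = 13` → n = 13
`x = count + n` → x = 29
So x = 29

Answer: 29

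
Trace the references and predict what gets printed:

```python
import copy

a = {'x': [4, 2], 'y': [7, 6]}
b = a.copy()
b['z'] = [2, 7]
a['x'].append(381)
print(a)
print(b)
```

Key concept: shallow copy of dict with mutable values.
Step by step:
`a = {'x': [4, 2], 'y': [7, 6]}` → a = {'x': [4, 2], 'y': [7, 6]}
`b = a.copy()` → b = {'x': [4, 2], 'y': [7, 6]}
`b['z'] = [2, 7]` → b = {'x': [4, 2], 'y': [7, 6], 'z': [2, 7]}
`a['x'].append(381)` → a = {'x': [4, 2, 381], 'y': [7, 6]}; b = {'x': [4, 2, 381], 'y': [7, 6], 'z': [2, 7]}
`print(a)` → prints {'x': [4, 2, 381], 'y': [7, 6]}
`print(b)` → prints {'x': [4, 2, 381], 'y': [7, 6], 'z': [2, 7]}

Answer:
{'x': [4, 2, 381], 'y': [7, 6]}
{'x': [4, 2, 381], 'y': [7, 6], 'z': [2, 7]}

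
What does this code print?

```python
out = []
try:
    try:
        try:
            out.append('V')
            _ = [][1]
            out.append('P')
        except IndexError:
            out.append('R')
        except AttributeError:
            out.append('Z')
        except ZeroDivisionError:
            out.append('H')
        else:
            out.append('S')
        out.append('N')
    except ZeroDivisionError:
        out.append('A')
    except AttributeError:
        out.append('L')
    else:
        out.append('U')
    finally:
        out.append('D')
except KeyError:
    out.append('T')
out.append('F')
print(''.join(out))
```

Execution trace: 'V' (inner try body) → 'R' (inner except IndexError) → 'N' (try body, no exception) → 'U' (else) → 'D' (finally) → 'F' (after the try/except). Output: VRNUDF

Answer: VRNUDF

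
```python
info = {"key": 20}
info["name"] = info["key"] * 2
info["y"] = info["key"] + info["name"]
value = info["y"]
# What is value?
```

Trace:
`info = {"key": 20}` → info = {'key': 20}
`info["name"] = info["key"] * 2` → info = {'key': 20, 'name': 40}
`info["y"] = info["key"] + info["name"]` → info = {'key': 20, 'name': 40, 'y': 60}
`value = info["y"]` → value = 60
So value = 60

Answer: 60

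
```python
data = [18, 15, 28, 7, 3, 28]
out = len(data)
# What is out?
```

Trace:
`data = [18, 15, 28, 7, 3, 28]` → data = [18, 15, 28, 7, 3, 28]
`out = len(data)` → out = 6
So out = 6

Answer: 6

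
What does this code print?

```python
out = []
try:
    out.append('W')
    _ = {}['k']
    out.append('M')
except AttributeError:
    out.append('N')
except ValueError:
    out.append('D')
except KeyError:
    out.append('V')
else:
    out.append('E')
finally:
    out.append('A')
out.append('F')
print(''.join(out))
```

Execution trace: 'W' (try body) → 'V' (except KeyError) → 'A' (finally) → 'F' (after the try/except). Output: WVAF

Answer: WVAF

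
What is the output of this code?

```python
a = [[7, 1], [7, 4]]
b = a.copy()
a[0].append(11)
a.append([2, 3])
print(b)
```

Key concept: shallow copy with nested lists.
Step by step:
`a = [[7, 1], [7, 4]]` → a = [[7, 1], [7, 4]]
`b = a.copy()` → b = [[7, 1], [7, 4]]
`a[0].append(11)` → a = [[7, 1, 11], [7, 4]]; b = [[7, 1, 11], [7, 4]]
`a.append([2, 3])` → a = [[7, 1, 11], [7, 4], [2, 3]]
`print(b)` → prints [[7, 1, 11], [7, 4]]

Answer: [[7, 1, 11], [7, 4]]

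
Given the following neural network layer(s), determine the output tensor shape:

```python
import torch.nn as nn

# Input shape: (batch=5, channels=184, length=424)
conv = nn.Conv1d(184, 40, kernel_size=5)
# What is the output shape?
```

Input: (5, 184, 424) -> Output: (5, 40, 420)

Answer: (5, 40, 420)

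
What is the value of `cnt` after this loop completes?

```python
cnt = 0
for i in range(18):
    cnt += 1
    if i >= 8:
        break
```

Loop breaks when i reaches 8, cnt is 9
`cnt` takes the values: 0 → 1 → 2 → 3 → 4 → 5 → 6 → 7 → 8 → 9

Answer: 9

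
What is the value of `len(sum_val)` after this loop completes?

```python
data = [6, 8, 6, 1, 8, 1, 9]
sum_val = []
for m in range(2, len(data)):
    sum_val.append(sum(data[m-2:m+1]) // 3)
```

Number of 3-element averages
`sum_val` takes the values: [] → [6] → [6, 5] → [6, 5, 5] → [6, 5, 5, 3] → [6, 5, 5, 3, 6]
So `len(sum_val)` = 5

Answer: 5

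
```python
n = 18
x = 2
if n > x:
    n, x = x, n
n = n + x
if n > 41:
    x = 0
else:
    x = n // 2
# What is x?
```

Trace:
`n = 18` → n = 18
`x = 2` → x = 2
`if n > x: ...` → n > x is True → n = 2; x = 18
`n = n + x` → n = 20
`if n > 41: ...` → n > 41 is False, take else branch → x = 10
So x = 10

Answer: 10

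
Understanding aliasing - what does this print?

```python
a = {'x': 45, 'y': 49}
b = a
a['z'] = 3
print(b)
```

Key concept: dict aliasing.
Step by step:
`a = {'x': 45, 'y': 49}` → a = {'x': 45, 'y': 49}
`b = a` → b = {'x': 45, 'y': 49} (same object as a)
`a['z'] = 3` → a = {'x': 45, 'y': 49, 'z': 3} (same object as b); b = {'x': 45, 'y': 49, 'z': 3} (same object as a)
`print(b)` → prints {'x': 45, 'y': 49, 'z': 3}

Answer: {'x': 45, 'y': 49, 'z': 3}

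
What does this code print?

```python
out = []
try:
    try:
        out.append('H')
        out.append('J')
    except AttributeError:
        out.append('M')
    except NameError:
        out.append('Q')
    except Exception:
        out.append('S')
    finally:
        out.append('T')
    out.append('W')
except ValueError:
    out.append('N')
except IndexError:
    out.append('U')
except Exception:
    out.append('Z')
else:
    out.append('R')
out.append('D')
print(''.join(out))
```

Execution trace: 'H' (inner try body) → 'J' (inner try body, no exception) → 'T' (inner finally) → 'W' (try body, no exception) → 'R' (else) → 'D' (after the try/except). Output: HJTWRD

Answer: HJTWRD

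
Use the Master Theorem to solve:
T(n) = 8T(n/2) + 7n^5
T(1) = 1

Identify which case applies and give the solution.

a=8, b=2, f(n)=7n^5. log_2(8) = 3. Since c=5 > 3 and the regularity condition holds (8(n/2)^5 = (8/2^5)n^5 with 8/2^5 < 1), Case 3 applies: T(n) = Θ(f(n)) = O(n^5).

Answer: O(n^5) - Case 3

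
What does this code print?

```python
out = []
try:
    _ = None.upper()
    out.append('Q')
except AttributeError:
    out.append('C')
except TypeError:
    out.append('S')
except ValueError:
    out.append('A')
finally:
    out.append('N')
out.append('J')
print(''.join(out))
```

Execution trace: 'C' (except AttributeError) → 'N' (finally) → 'J' (after the try/except). Output: CNJ

Answer: CNJ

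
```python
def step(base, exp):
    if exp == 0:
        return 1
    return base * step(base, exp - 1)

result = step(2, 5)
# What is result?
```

step(2, 5) = 2 * 2 * 2 * 2 * 2 = 32

Answer: 32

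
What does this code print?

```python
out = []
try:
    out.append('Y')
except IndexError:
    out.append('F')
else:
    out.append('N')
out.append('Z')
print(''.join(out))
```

Execution trace: 'Y' (try body, no exception) → 'N' (else) → 'Z' (after the try/except). Output: YNZ

Answer: YNZ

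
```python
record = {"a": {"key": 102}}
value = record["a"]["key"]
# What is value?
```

Trace:
`record = {"a": {"key": 102}}` → record = {'a': {'key': 102}}
`value = record["a"]["key"]` → value = 102
So value = 102

Answer: 102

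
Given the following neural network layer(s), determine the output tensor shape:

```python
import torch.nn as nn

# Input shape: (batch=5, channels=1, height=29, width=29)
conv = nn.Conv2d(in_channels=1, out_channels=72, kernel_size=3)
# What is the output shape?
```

Input: (5, 1, 29, 29) -> Output: (5, 72, 27, 27)

Answer: (5, 72, 27, 27)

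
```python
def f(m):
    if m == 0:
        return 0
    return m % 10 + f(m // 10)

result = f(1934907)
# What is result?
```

Sum of digits of 1934907: 7 + 0 + 9 + 4 + 3 + 9 + 1 = 33

Answer: 33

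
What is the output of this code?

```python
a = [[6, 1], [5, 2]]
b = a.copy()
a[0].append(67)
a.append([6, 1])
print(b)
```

Key concept: shallow copy with nested lists.
Step by step:
`a = [[6, 1], [5, 2]]` → a = [[6, 1], [5, 2]]
`b = a.copy()` → b = [[6, 1], [5, 2]]
`a[0].append(67)` → a = [[6, 1, 67], [5, 2]]; b = [[6, 1, 67], [5, 2]]
`a.append([6, 1])` → a = [[6, 1, 67], [5, 2], [6, 1]]
`print(b)` → prints [[6, 1, 67], [5, 2]]

Answer: [[6, 1, 67], [5, 2]]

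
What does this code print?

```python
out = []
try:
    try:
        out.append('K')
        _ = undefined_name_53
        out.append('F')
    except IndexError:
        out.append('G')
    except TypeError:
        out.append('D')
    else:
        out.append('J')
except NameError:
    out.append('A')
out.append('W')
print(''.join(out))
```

Execution trace: 'K' (try body) → 'A' (outer except NameError) → 'W' (after the try/except). Output: KAW

Answer: KAW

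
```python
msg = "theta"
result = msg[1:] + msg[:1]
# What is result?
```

Trace:
`msg = "theta"` → msg = 'theta'
`result = msg[1:] + msg[:1]` → result = 'hetat'
So result = 'hetat'

Answer: 'hetat'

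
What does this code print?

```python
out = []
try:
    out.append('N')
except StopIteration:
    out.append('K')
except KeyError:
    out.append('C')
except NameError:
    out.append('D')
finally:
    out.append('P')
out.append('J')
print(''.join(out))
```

Execution trace: 'N' (try body, no exception) → 'P' (finally) → 'J' (after the try/except). Output: NPJ

Answer: NPJ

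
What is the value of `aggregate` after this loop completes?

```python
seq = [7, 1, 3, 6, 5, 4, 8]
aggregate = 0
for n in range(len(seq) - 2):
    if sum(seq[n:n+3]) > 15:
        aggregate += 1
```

Count windows with sum > 15
`aggregate` takes the values: 0 → 1

Answer: 1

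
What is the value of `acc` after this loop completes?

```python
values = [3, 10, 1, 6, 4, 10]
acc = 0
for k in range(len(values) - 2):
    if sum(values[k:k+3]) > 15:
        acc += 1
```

Count windows with sum > 15
`acc` takes the values: 0 → 1 → 2

Answer: 2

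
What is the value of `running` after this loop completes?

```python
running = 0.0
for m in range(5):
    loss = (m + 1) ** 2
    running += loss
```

Sum of squared losses 1² + 2² + ... + 5²
`running` takes the values: 0.0 → 1.0 → 5.0 → 14.0 → 30.0 → 55.0

Answer: 55.0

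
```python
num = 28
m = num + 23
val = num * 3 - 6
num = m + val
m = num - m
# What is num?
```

Trace:
`num = 28` → num = 28
`m = num + 23` → m = 51
`val = num * 3 - 6` → val = 78
`num = m + val` → num = 129
`m = num - m` → m = 78
So num = 129

Answer: 129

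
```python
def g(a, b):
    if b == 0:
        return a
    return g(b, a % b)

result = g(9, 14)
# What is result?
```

g(9, 14) -> g(14, 9) -> g(9, 5) -> g(5, 4) -> g(4, 1) -> g(1, 0) -> 1

Answer: 1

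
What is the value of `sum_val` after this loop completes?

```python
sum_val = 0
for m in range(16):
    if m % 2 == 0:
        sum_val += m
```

Sum of even numbers 0 to 15
`sum_val` takes the values: 0 → 2 → 6 → 12 → 20 → 30 → 42 → 56

Answer: 56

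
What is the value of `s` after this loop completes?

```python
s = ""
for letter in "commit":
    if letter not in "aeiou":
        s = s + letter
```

Remove vowels from 'commit'
`s` takes the values: "" → "c" → "cm" → "cmm" → "cmmt"

Answer: "cmmt"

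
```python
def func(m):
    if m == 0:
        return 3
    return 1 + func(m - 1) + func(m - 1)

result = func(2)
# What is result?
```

func(m) = 1 + 2·func(m-1), func(0)=3. Closed form: (3+1)·2^2 - 1 = 15.

Answer: 15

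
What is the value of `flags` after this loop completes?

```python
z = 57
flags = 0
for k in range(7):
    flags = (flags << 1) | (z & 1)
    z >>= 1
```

Reverse lowest 7 bits of 57
`flags` takes the values: 0 → 1 → 2 → 4 → 9 → 19 → 39 → 78

Answer: 78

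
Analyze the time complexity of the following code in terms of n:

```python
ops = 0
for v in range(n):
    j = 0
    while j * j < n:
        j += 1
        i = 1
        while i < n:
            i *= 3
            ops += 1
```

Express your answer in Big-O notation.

Each loop level contributes: n × √n × log n. Multiplying the contributions gives O(n√n log n).

Answer: O(n√n log n)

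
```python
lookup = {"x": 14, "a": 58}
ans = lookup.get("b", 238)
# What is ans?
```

Trace:
`lookup = {"x": 14, "a": 58}` → lookup = {'x': 14, 'a': 58}
`ans = lookup.get("b", 238)` → ans = 238
So ans = 238

Answer: 238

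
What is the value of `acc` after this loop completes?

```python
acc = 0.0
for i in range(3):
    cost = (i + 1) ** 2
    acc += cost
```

Sum of squared losses 1² + 2² + ... + 3²
`acc` takes the values: 0.0 → 1.0 → 5.0 → 14.0

Answer: 14.0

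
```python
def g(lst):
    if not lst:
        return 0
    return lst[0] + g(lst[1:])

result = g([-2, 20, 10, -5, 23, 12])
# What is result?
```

(-2) + 20 + 10 + (-5) + 23 + 12 + 0 = 58

Answer: 58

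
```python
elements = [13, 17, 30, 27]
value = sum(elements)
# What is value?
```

Trace:
`elements = [13, 17, 30, 27]` → elements = [13, 17, 30, 27]
`value = sum(elements)` → value = 87
So value = 87

Answer: 87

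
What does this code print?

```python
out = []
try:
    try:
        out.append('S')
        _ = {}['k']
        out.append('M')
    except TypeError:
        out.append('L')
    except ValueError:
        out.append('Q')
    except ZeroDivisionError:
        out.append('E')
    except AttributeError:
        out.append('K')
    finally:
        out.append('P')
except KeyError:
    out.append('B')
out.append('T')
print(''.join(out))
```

Execution trace: 'S' (try body) → 'P' (finally) → 'B' (outer except KeyError) → 'T' (after the try/except). Output: SPBT

Answer: SPBT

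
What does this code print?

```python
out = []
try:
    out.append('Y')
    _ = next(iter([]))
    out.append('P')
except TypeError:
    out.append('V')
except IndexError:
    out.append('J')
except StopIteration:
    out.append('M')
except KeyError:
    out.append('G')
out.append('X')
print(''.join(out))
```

Execution trace: 'Y' (try body) → 'M' (except StopIteration) → 'X' (after the try/except). Output: YMX

Answer: YMX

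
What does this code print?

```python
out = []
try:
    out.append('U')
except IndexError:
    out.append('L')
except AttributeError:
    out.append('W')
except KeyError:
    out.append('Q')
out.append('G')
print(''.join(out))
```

Execution trace: 'U' (try body, no exception) → 'G' (after the try/except). Output: UG

Answer: UG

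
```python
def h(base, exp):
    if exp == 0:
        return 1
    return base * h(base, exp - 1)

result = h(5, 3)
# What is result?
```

h(5, 3) = 5 * 5 * 5 = 125

Answer: 125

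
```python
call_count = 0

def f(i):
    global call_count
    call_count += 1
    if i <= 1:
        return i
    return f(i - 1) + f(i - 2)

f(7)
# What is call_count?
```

Calls(i) = 1 + Calls(i-1) + Calls(i-2); Calls(0)=Calls(1)=1. For i=7 this gives 41.

Answer: 41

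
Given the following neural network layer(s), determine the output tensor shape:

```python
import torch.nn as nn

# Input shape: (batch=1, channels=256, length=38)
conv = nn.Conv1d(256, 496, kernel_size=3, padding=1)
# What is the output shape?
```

Input: (1, 256, 38) -> Output: (1, 496, 38)

Answer: (1, 496, 38)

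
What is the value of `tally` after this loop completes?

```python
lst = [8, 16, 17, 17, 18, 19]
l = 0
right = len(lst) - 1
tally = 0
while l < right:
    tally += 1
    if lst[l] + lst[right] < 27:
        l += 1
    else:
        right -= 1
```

Steps to find pair summing to 27
`tally` takes the values: 0 → 1 → 2 → 3 → 4 → 5

Answer: 5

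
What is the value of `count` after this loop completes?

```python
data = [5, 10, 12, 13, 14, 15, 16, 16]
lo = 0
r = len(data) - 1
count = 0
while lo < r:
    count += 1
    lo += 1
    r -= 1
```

Iterations until pointers meet (list length 8)
`count` takes the values: 0 → 1 → 2 → 3 → 4

Answer: 4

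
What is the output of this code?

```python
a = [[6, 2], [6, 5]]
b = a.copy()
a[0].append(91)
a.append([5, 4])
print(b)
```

Key concept: shallow copy with nested lists.
Step by step:
`a = [[6, 2], [6, 5]]` → a = [[6, 2], [6, 5]]
`b = a.copy()` → b = [[6, 2], [6, 5]]
`a[0].append(91)` → a = [[6, 2, 91], [6, 5]]; b = [[6, 2, 91], [6, 5]]
`a.append([5, 4])` → a = [[6, 2, 91], [6, 5], [5, 4]]
`print(b)` → prints [[6, 2, 91], [6, 5]]

Answer: [[6, 2, 91], [6, 5]]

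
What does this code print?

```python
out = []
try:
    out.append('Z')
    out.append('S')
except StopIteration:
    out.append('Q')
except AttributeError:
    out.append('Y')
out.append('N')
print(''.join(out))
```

Execution trace: 'Z' (try body) → 'S' (try body, no exception) → 'N' (after the try/except). Output: ZSN

Answer: ZSN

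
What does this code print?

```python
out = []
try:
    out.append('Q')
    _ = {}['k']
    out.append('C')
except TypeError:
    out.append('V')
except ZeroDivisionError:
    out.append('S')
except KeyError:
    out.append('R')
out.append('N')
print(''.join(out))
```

Execution trace: 'Q' (try body) → 'R' (except KeyError) → 'N' (after the try/except). Output: QRN

Answer: QRN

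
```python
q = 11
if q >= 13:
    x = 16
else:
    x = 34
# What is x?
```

Trace:
`q = 11` → q = 11
`if q >= 13: ...` → q >= 13 is False, take else branch → x = 34
So x = 34

Answer: 34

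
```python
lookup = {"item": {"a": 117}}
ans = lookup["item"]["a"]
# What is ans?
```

Trace:
`lookup = {"item": {"a": 117}}` → lookup = {'item': {'a': 117}}
`ans = lookup["item"]["a"]` → ans = 117
So ans = 117

Answer: 117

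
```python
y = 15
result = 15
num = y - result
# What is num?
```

Trace:
`y = 15` → y = 15
`result = 15` → result = 15
`num = y - result` → num = 0
So num = 0

Answer: 0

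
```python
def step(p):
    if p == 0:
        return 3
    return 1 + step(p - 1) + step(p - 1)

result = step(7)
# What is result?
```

step(p) = 1 + 2·step(p-1), step(0)=3. Closed form: (3+1)·2^7 - 1 = 511.

Answer: 511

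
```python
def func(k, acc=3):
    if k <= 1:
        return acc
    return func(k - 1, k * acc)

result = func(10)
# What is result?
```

Accumulator trace (n, acc): (10, 3) -> (9, 30) -> (8, 270) -> (7, 2160) -> (6, 15120) -> (5, 90720) -> (4, 453600) -> (3, 1814400) -> (2, 5443200) -> (1, 10886400) -> return 10886400

Answer: 10886400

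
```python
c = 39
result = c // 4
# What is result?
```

Trace:
`c = 39` → c = 39
`result = c // 4` → result = 9
So result = 9

Answer: 9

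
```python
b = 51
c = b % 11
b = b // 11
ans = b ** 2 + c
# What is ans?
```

Trace:
`b = 51` → b = 51
`c = b % 11` → c = 7
`b = b // 11` → b = 4
`ans = b ** 2 + c` → ans = 23
So ans = 23

Answer: 23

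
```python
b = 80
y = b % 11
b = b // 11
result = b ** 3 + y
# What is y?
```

Trace:
`b = 80` → b = 80
`y = b % 11` → y = 3
`b = b // 11` → b = 7
`result = b ** 3 + y` → result = 346
So y = 3

Answer: 3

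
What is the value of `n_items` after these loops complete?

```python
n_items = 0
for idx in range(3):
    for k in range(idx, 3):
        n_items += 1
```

Upper triangle: 3 + 2 + ... + 1
`n_items` takes the values: 0 → 1 → 2 → 3 → 4 → 5 → 6

Answer: 6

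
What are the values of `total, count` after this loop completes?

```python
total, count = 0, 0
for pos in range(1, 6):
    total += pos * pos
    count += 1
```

Sum of squares and count
`total, count` takes the values: (0, 0) → (1, 0) → (1, 1) → (5, 1) → (5, 2) → (14, 2) → (14, 3) → (30, 3) → (30, 4) → (55, 4) → (55, 5)

Answer: 55, 5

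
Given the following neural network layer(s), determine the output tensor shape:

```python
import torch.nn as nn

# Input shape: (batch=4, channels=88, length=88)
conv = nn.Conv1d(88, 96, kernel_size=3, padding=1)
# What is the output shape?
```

Input: (4, 88, 88) -> Output: (4, 96, 88)

Answer: (4, 96, 88)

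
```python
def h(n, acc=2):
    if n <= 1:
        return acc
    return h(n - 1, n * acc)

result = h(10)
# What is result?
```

Accumulator trace (n, acc): (10, 2) -> (9, 20) -> (8, 180) -> (7, 1440) -> (6, 10080) -> (5, 60480) -> (4, 302400) -> (3, 1209600) -> (2, 3628800) -> (1, 7257600) -> return 7257600

Answer: 7257600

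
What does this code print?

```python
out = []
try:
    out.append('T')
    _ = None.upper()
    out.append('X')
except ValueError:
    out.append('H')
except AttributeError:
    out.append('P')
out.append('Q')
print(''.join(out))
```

Execution trace: 'T' (try body) → 'P' (except AttributeError) → 'Q' (after the try/except). Output: TPQ

Answer: TPQ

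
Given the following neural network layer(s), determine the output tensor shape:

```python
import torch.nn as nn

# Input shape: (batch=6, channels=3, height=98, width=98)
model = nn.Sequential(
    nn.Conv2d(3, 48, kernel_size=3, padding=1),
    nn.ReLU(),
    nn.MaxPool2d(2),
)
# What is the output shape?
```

Input: (6, 3, 98, 98) -> after Conv2d: (6, 48, 98, 98) -> after ReLU: (6, 48, 98, 98) -> Output: (6, 48, 49, 49)

Answer: (6, 48, 49, 49)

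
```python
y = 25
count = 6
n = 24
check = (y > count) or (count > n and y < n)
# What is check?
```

Trace:
`y = 25` → y = 25
`count = 6` → count = 6
`n = 24` → n = 24
`check = (y > count) or (count > n and y < n)` → check = True
So check = True

Answer: True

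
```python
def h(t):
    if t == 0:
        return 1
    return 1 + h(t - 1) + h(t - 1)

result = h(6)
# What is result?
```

h(t) = 1 + 2·h(t-1), h(0)=1. Closed form: (1+1)·2^6 - 1 = 127.

Answer: 127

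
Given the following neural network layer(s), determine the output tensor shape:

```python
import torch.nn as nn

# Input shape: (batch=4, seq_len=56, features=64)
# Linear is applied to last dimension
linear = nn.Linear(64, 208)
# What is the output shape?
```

Input: (4, 56, 64) -> Output: (4, 56, 208)

Answer: (4, 56, 208)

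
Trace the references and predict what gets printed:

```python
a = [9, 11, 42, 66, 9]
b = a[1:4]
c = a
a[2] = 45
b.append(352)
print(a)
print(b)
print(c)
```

Key concept: slice vs alias.
Step by step:
`a = [9, 11, 42, 66, 9]` → a = [9, 11, 42, 66, 9]
`b = a[1:4]` → b = [11, 42, 66]
`c = a` → c = [9, 11, 42, 66, 9] (same object as a)
`a[2] = 45` → a = [9, 11, 45, 66, 9] (same object as c); c = [9, 11, 45, 66, 9] (same object as a)
`b.append(352)` → b = [11, 42, 66, 352]
`print(a)` → prints [9, 11, 45, 66, 9]
`print(b)` → prints [11, 42, 66, 352]
`print(c)` → prints [9, 11, 45, 66, 9]

Answer:
[9, 11, 45, 66, 9]
[11, 42, 66, 352]
[9, 11, 45, 66, 9]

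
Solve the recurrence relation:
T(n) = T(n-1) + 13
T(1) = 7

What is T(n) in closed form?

Unrolling: T(n) = T(1) + 13·(n-1) = 7 + 13(n-1) = 13n - 6.

Answer: T(n) = 13n - 6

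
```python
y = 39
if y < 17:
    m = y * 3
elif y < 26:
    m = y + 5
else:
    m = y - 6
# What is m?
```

Trace:
`y = 39` → y = 39
`if y < 17: ...` → y < 17 is False, y < 26 is False, take else branch → m = 33
So m = 33

Answer: 33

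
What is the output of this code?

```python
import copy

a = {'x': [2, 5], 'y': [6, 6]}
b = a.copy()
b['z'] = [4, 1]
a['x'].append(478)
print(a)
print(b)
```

Key concept: shallow copy of dict with mutable values.
Step by step:
`a = {'x': [2, 5], 'y': [6, 6]}` → a = {'x': [2, 5], 'y': [6, 6]}
`b = a.copy()` → b = {'x': [2, 5], 'y': [6, 6]}
`b['z'] = [4, 1]` → b = {'x': [2, 5], 'y': [6, 6], 'z': [4, 1]}
`a['x'].append(478)` → a = {'x': [2, 5, 478], 'y': [6, 6]}; b = {'x': [2, 5, 478], 'y': [6, 6], 'z': [4, 1]}
`print(a)` → prints {'x': [2, 5, 478], 'y': [6, 6]}
`print(b)` → prints {'x': [2, 5, 478], 'y': [6, 6], 'z': [4, 1]}

Answer:
{'x': [2, 5, 478], 'y': [6, 6]}
{'x': [2, 5, 478], 'y': [6, 6], 'z': [4, 1]}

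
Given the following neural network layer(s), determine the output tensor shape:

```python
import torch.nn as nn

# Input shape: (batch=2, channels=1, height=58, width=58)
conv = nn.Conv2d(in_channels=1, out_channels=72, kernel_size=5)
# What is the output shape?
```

Input: (2, 1, 58, 58) -> Output: (2, 72, 54, 54)

Answer: (2, 72, 54, 54)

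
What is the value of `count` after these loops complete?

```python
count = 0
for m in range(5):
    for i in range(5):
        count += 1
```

5 * 5 = 25
`count` takes the values: 0 → 1 → 2 → 3 → 4 → 5 → 6 → 7 → 8 → 9 → 10 → 11 → 12 → 13 → 14 → 15 → 16 → 17 → 18 → 19 → 20 → 21 → 22 → 23 → 24 → 25

Answer: 25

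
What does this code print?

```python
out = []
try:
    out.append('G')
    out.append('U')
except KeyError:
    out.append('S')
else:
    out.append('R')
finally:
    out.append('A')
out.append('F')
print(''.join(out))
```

Execution trace: 'G' (try body) → 'U' (try body, no exception) → 'R' (else) → 'A' (finally) → 'F' (after the try/except). Output: GURAF

Answer: GURAF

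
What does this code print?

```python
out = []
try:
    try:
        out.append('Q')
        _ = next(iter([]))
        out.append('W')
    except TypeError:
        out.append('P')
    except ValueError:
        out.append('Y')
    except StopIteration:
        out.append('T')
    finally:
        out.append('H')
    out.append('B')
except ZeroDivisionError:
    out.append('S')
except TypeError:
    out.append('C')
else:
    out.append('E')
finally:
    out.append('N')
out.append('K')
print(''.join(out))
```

Execution trace: 'Q' (inner try body) → 'T' (inner except StopIteration) → 'H' (inner finally) → 'B' (try body, no exception) → 'E' (else) → 'N' (finally) → 'K' (after the try/except). Output: QTHBENK

Answer: QTHBENK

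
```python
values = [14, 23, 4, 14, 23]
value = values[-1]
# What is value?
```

Trace:
`values = [14, 23, 4, 14, 23]` → values = [14, 23, 4, 14, 23]
`value = values[-1]` → value = 23
So value = 23

Answer: 23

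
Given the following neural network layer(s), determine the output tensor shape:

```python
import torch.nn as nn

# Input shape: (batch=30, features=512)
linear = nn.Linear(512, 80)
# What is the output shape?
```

Input: (30, 512) -> Output: (30, 80)

Answer: (30, 80)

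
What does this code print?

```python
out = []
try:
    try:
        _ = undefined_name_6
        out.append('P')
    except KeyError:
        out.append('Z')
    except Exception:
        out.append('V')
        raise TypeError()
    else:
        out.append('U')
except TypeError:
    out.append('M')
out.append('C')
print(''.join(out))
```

Execution trace: 'V' (inner except Exception) → 'M' (outer except TypeError) → 'C' (after the try/except). Output: VMC

Answer: VMC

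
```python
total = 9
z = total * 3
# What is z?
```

Trace:
`total = 9` → total = 9
`z = total * 3` → z = 27
So z = 27

Answer: 27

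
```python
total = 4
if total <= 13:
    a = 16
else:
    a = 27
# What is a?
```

Trace:
`total = 4` → total = 4
`if total <= 13: ...` → total <= 13 is True → a = 16
So a = 16

Answer: 16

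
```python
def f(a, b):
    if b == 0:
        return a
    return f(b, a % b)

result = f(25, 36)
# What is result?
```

f(25, 36) -> f(36, 25) -> f(25, 11) -> f(11, 3) -> f(3, 2) -> f(2, 1) -> f(1, 0) -> 1

Answer: 1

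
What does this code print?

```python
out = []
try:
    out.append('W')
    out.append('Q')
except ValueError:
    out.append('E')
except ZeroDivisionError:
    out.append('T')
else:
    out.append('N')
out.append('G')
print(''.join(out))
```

Execution trace: 'W' (try body) → 'Q' (try body, no exception) → 'N' (else) → 'G' (after the try/except). Output: WQNG

Answer: WQNG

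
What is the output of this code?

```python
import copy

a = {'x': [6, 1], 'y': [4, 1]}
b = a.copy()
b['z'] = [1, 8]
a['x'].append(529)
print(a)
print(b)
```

Key concept: shallow copy of dict with mutable values.
Step by step:
`a = {'x': [6, 1], 'y': [4, 1]}` → a = {'x': [6, 1], 'y': [4, 1]}
`b = a.copy()` → b = {'x': [6, 1], 'y': [4, 1]}
`b['z'] = [1, 8]` → b = {'x': [6, 1], 'y': [4, 1], 'z': [1, 8]}
`a['x'].append(529)` → a = {'x': [6, 1, 529], 'y': [4, 1]}; b = {'x': [6, 1, 529], 'y': [4, 1], 'z': [1, 8]}
`print(a)` → prints {'x': [6, 1, 529], 'y': [4, 1]}
`print(b)` → prints {'x': [6, 1, 529], 'y': [4, 1], 'z': [1, 8]}

Answer:
{'x': [6, 1, 529], 'y': [4, 1]}
{'x': [6, 1, 529], 'y': [4, 1], 'z': [1, 8]}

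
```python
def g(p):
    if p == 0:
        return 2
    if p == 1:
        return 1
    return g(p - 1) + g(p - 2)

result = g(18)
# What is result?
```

Build up from base cases: g(0)=2, g(1)=1, g(2)=3, g(3)=4, g(4)=7, g(5)=11, g(6)=18, ..., g(18)=5778

Answer: 5778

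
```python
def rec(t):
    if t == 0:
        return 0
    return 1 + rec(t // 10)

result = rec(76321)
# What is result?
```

Count of digits of 76321: 5

Answer: 5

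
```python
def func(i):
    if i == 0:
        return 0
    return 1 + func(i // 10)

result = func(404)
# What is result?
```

Count of digits of 404: 3

Answer: 3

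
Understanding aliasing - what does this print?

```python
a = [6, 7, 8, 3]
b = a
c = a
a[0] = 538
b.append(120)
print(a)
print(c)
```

Key concept: multiple aliases.
Step by step:
`a = [6, 7, 8, 3]` → a = [6, 7, 8, 3]
`b = a` → b = [6, 7, 8, 3] (same object as a)
`c = a` → c = [6, 7, 8, 3] (same object as a, b)
`a[0] = 538` → a = [538, 7, 8, 3] (same object as b, c); b = [538, 7, 8, 3] (same object as a, c); c = [538, 7, 8, 3] (same object as a, b)
`b.append(120)` → a = [538, 7, 8, 3, 120] (same object as b, c); b = [538, 7, 8, 3, 120] (same object as a, c); c = [538, 7, 8, 3, 120] (same object as a, b)
`print(a)` → prints [538, 7, 8, 3, 120]
`print(c)` → prints [538, 7, 8, 3, 120]

Answer:
[538, 7, 8, 3, 120]
[538, 7, 8, 3, 120]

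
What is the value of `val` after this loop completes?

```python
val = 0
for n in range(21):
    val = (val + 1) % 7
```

Increment mod 7, 21 times = 0
`val` takes the values: 0 → 1 → 2 → 3 → 4 → 5 → 6 → 0 → 1 → 2 → 3 → 4 → 5 → 6 → 0 → 1 → 2 → 3 → 4 → 5 → 6 → 0

Answer: 0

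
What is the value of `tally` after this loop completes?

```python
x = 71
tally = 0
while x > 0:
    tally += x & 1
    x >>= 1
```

Count set bits in 71 (binary: 0b1000111)
`tally` takes the values: 0 → 1 → 2 → 3 → 4

Answer: 4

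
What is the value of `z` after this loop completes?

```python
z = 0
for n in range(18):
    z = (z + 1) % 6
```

Increment mod 6, 18 times = 0
`z` takes the values: 0 → 1 → 2 → 3 → 4 → 5 → 0 → 1 → 2 → 3 → 4 → 5 → 0 → 1 → 2 → 3 → 4 → 5 → 0

Answer: 0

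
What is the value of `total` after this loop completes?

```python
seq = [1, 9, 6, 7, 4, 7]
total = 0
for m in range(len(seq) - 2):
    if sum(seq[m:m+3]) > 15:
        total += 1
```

Count windows with sum > 15
`total` takes the values: 0 → 1 → 2 → 3 → 4

Answer: 4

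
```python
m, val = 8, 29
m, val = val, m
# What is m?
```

Trace:
`m, val = 8, 29` → m = 8; val = 29
`m, val = val, m` → m = 29; val = 8
So m = 29

Answer: 29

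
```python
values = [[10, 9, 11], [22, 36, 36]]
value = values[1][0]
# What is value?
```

Trace:
`values = [[10, 9, 11], [22, 36, 36]]` → values = [[10, 9, 11], [22, 36, 36]]
`value = values[1][0]` → value = 22
So value = 22

Answer: 22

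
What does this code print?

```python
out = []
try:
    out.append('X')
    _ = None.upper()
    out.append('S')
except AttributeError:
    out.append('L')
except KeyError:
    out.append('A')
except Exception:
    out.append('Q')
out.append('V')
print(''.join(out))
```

Execution trace: 'X' (try body) → 'L' (except AttributeError) → 'V' (after the try/except). Output: XLV

Answer: XLV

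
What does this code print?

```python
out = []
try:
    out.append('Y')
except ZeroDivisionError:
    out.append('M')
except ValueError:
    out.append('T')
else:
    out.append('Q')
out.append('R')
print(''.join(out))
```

Execution trace: 'Y' (try body, no exception) → 'Q' (else) → 'R' (after the try/except). Output: YQR

Answer: YQR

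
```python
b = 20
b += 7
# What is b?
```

Trace:
`b = 20` → b = 20
`b += 7` → b = 27
So b = 27

Answer: 27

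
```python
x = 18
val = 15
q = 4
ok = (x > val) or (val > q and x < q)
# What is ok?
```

Trace:
`x = 18` → x = 18
`val = 15` → val = 15
`q = 4` → q = 4
`ok = (x > val) or (val > q and x < q)` → ok = True
So ok = True

Answer: True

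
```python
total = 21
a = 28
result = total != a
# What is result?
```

Trace:
`total = 21` → total = 21
`a = 28` → a = 28
`result = total != a` → result = True
So result = True

Answer: True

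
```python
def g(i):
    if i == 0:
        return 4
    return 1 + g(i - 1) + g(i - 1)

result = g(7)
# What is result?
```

g(i) = 1 + 2·g(i-1), g(0)=4. Closed form: (4+1)·2^7 - 1 = 639.

Answer: 639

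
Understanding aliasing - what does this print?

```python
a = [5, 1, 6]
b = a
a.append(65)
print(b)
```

Key concept: basic list aliasing.
Step by step:
`a = [5, 1, 6]` → a = [5, 1, 6]
`b = a` → b = [5, 1, 6] (same object as a)
`a.append(65)` → a = [5, 1, 6, 65] (same object as b); b = [5, 1, 6, 65] (same object as a)
`print(b)` → prints [5, 1, 6, 65]

Answer: [5, 1, 6, 65]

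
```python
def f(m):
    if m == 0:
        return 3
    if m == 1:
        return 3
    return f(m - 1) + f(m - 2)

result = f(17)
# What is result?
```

Build up from base cases: f(0)=3, f(1)=3, f(2)=6, f(3)=9, f(4)=15, f(5)=24, f(6)=39, ..., f(17)=7752

Answer: 7752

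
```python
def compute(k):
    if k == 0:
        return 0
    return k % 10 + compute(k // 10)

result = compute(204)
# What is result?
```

Sum of digits of 204: 4 + 0 + 2 = 6

Answer: 6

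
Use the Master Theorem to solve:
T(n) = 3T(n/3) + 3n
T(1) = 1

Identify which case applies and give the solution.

a=3, b=3, f(n)=3n. log_3(3) = 1. Since c=1 = 1, Case 2 applies: T(n) = Θ(n^log_b(a) · log n) = O(n log n).

Answer: O(n log n) - Case 2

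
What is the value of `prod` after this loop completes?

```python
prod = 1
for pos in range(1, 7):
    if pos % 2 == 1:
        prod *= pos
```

Product of odd numbers 1 to 6
`prod` takes the values: 1 → 3 → 15

Answer: 15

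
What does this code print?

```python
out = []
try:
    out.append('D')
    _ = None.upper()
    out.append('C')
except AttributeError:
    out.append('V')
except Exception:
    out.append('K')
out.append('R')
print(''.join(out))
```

Execution trace: 'D' (try body) → 'V' (except AttributeError) → 'R' (after the try/except). Output: DVR

Answer: DVR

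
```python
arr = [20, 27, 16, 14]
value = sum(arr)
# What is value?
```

Trace:
`arr = [20, 27, 16, 14]` → arr = [20, 27, 16, 14]
`value = sum(arr)` → value = 77
So value = 77

Answer: 77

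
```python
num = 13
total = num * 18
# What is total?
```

Trace:
`num = 13` → num = 13
`total = num * 18` → total = 234
So total = 234

Answer: 234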